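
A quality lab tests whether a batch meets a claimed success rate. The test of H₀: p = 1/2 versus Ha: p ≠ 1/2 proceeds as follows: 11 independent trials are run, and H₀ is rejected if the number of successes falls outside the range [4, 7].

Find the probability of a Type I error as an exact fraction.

The significance level is the null-hypothesis probability of the rejection region {≤3} ∪ {≥8}.
Each tail has probability (1 + 11 + 55 + 165)/2048; doubling gives α = 464/2048 = 29/128.

29/128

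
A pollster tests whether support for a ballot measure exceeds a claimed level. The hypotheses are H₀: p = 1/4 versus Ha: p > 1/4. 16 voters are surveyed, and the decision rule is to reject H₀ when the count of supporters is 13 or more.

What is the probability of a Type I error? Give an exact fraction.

The Type I error probability is α = P(K ≥ 13) computed under H₀, where K ~ Binomial(16, 1/4).
Summing C(16,j)(1/4)^j(3/4)^{16−j} for j = 13,…,16 gives 16249/4294967296.

16249/4294967296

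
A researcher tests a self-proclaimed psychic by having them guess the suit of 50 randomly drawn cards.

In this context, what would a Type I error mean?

A Type I error would mean concluding that the subject performs better than chance when in fact the subject is guessing at random (p = 1/4).

With the conventional null hypothesis that the subject is guessing at random (p = 1/4):
A Type I error is rejecting H₀ when H₀ is true.
Here that means concluding the subject has some ability beyond chance when actually the subject is guessing at random (p = 1/4).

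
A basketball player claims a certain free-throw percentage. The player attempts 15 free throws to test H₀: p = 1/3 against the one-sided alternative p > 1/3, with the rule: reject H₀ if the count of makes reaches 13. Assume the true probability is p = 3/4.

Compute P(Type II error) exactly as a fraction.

820244467/1073741824

Under the alternative p = 3/4, X ~ Binomial(15, 3/4); β is the probability the test does not reject, P(X < 13).
Equivalently, β = 1 − P(X ≥ 13) = 820244467/1073741824.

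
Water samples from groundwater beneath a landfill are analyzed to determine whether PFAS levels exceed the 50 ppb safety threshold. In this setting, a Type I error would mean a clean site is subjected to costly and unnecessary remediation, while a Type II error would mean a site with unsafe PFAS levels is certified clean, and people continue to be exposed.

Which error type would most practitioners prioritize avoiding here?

Type II error

The Type II consequence (a site with unsafe PFAS levels is certified clean, and people continue to be exposed) is more severe than the Type I consequence (a clean site is subjected to costly and unnecessary remediation).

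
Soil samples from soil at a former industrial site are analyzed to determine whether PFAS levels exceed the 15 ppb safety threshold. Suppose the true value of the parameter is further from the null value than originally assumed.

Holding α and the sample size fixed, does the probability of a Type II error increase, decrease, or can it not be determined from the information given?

A larger true effect moves the Ha sampling distribution further from the H₀ critical value, making rejection more likely when Ha is true.

It decreases.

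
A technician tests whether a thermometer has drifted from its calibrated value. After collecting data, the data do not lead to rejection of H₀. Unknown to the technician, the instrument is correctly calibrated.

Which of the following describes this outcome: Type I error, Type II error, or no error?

The conventional null hypothesis here is that the instrument is correctly calibrated.
The test retained a true H₀ — the decision matches the true state.

Neither — the decision is correct.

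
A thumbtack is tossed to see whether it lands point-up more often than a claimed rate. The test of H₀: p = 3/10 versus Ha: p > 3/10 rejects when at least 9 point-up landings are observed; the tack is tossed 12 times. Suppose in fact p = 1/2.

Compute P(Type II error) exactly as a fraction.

3797/4096

β = P(fail to reject H₀ | Ha true) = P(S ≤ 8 | p = 1/2), S ~ Binomial(12, 1/2).
Equivalently, β = 1 − P(S ≥ 9) = 3797/4096.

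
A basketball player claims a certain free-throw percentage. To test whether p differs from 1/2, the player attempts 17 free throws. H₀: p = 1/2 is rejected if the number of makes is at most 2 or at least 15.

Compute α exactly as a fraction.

The significance level is the null-hypothesis probability of the rejection region {≤2} ∪ {≥15}.
Each tail has probability (1 + 17 + 136)/131072; doubling gives α = 308/131072 = 77/32768.

77/32768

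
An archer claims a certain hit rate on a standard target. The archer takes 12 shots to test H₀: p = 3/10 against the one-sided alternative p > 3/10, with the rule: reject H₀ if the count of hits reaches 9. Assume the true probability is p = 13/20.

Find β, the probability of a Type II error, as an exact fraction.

A Type II error is failing to reject when Ha holds: with p = 13/20, β = P(X ≤ 8).
Adding the binomial probabilities P(X=0)+…+P(X=8) at p = 13/20 gives 535222111290433/819200000000000.

535222111290433/819200000000000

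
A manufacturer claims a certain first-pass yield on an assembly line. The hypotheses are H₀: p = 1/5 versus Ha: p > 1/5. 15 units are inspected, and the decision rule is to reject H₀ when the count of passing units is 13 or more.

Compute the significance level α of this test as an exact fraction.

α = P(reject H₀ | H₀ true) = P(K ≥ 13 | p = 1/5), with K ~ Binomial(15, 1/5).
Summing C(15,j)(1/5)^j(4/5)^{15−j} for j = 13,…,15 gives 1741/30517578125.

1741/30517578125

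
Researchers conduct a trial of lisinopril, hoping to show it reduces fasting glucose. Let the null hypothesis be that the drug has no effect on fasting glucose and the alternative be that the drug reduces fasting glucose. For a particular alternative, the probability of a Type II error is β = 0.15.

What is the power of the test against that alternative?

0.85

Power = 1 − β = 1 − 0.15 = 0.85.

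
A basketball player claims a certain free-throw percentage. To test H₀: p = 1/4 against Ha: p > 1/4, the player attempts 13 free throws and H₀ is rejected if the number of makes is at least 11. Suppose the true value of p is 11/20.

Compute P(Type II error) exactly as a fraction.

Under the alternative p = 11/20, X ~ Binomial(13, 11/20); β is the probability the test does not reject, P(X < 11).
Equivalently, β = 1 − P(X ≥ 11) = 39857841016429707/40960000000000000.

39857841016429707/40960000000000000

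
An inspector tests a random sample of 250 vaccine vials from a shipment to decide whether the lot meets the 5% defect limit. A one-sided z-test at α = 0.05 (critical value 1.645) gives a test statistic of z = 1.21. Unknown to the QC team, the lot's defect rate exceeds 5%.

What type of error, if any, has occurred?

Type II error

The conventional null hypothesis is that the lot's defect rate is 5% (within specification).
Since z = 1.21 ≤ z* = 1.645, H₀ is not rejected.
H₀ is false (actually the lot's defect rate exceeds 5%).
Failing to reject a false H₀ is a Type II error.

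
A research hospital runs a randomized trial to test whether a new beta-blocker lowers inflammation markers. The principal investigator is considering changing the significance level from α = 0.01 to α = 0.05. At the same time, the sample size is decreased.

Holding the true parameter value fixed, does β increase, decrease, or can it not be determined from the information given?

Cannot be determined from the information given.

The first change alone would make β decrease; the second alone would make β increase. Which effect dominates depends on the magnitudes, which are not given.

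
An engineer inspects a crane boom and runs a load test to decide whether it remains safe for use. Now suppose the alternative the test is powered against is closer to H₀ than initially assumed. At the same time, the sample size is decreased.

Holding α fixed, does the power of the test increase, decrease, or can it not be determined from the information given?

A smaller true effect puts the Ha sampling distribution closer to H₀, so more of it falls in the non-rejection region. A smaller sample increases the standard error, so the sampling distributions under H₀ and Ha overlap more. Both changes push β in the same direction.
Since power = 1 − β and β increases, power decreases.

It decreases.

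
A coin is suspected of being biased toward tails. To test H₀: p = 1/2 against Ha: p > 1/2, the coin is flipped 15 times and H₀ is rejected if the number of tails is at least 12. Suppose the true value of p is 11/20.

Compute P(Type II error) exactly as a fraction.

β = P(fail to reject H₀ | Ha true) = P(Y ≤ 11 | p = 11/20), Y ~ Binomial(15, 11/20).
Adding the binomial probabilities P(Y=0)+…+P(Y=11) at p = 11/20 gives 7844484964274060391/8192000000000000000.

7844484964274060391/8192000000000000000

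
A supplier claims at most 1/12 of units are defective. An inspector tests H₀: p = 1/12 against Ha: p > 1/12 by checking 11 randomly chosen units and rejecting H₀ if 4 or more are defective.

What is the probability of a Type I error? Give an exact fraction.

305362129/30958682112

α = P(reject H₀ | H₀ true) = P(Y ≥ 4 | p = 1/12), Y ~ Binomial(11, 1/12).
Via the complement, α = 1 − Σ_{j=0}^{3} C(11,j)(1/12)^j(11/12)^{11-j} = 305362129/30958682112.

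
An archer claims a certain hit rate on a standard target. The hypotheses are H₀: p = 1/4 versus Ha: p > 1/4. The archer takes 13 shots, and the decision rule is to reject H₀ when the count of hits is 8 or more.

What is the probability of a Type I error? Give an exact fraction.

23695/4194304

The Type I error probability is α = P(S ≥ 8) computed under H₀, where S ~ Binomial(13, 1/4).
P(S ≥ 8) = Σ_{j=8}^{13} C(13,j)·(1/4)^j·(3/4)^{13-j} = 23695/4194304.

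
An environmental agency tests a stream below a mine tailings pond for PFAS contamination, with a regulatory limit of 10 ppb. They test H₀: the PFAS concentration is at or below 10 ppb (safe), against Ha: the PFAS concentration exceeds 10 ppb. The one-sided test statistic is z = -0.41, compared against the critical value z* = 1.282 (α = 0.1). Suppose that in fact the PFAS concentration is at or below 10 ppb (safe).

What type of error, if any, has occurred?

Since z = -0.41 ≤ z* = 1.282, H₀ is not rejected.
H₀ is true (actually the PFAS concentration is at or below 10 ppb (safe)).
The decision matches the true state — no error.

Neither — the decision is correct.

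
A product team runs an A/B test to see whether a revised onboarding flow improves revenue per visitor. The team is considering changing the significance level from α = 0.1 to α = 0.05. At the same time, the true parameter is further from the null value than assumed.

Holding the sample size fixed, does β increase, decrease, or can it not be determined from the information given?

Cannot be determined from the information given.

The first change alone would make β increase; the second alone would make β decrease. Which effect dominates depends on the magnitudes, which are not given.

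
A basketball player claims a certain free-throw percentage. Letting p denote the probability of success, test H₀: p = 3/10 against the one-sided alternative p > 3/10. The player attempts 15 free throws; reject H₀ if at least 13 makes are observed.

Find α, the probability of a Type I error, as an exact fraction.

8719352487/1000000000000000

α = P(reject H₀ | H₀ true) = P(K ≥ 13 | p = 3/10), with K ~ Binomial(15, 3/10).
Adding the binomial terms for j = 13 through 15 with p = 3/10 yields 8719352487/1000000000000000.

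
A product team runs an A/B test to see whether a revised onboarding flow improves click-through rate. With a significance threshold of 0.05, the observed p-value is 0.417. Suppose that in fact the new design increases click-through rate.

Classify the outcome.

Type II error

The conventional null hypothesis is that the new design has no effect on click-through rate.
Since p = 0.417 ≥ α = 0.05, H₀ is not rejected.
H₀ is false (actually the new design increases click-through rate).
Failing to reject a false H₀ is a Type II error.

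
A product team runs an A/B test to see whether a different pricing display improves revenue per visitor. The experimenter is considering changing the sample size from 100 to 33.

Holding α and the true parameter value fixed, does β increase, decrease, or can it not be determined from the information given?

It increases.

With less data the test statistic is noisier; under Ha, more outcomes land inside the acceptance region.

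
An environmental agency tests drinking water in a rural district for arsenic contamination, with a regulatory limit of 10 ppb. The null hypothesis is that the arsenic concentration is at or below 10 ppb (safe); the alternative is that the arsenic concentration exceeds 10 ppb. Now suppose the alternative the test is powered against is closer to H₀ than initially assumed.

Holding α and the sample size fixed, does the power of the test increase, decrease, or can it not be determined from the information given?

When the true parameter is near the null value, the test has a harder time distinguishing Ha from H₀.
Since power = 1 − β and β increases, power decreases.

It decreases.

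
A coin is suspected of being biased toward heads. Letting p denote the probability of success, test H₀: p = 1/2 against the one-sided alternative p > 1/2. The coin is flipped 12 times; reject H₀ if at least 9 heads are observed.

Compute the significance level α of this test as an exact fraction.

The Type I error probability is α = P(K ≥ 9) computed under H₀, where K ~ Binomial(12, 1/2).
P(K ≥ 9) = [C(12,9) + C(12,10) + C(12,11) + C(12,12)] / 2^12 = (220 + 66 + 12 + 1) / 4096 = 299/4096.

299/4096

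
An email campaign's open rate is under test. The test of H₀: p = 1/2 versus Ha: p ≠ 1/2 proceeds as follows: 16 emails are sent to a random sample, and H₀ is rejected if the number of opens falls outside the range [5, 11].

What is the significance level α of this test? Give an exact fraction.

α = P(K ≤ 4 or K ≥ 12 | p = 1/2), K ~ Binomial(16, 1/2).
Each tail has probability (1 + 16 + 120 + 560 + 1820)/65536; doubling gives α = 5034/65536 = 2517/32768.

2517/32768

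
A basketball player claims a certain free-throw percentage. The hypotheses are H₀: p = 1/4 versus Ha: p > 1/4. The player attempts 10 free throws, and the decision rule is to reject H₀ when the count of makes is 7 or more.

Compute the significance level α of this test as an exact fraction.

The Type I error probability is α = P(K ≥ 7) computed under H₀, where K ~ Binomial(10, 1/4).
P(K ≥ 7) = Σ_{j=7}^{10} C(10,j)·(1/4)^j·(3/4)^{10-j} = 919/262144.

919/262144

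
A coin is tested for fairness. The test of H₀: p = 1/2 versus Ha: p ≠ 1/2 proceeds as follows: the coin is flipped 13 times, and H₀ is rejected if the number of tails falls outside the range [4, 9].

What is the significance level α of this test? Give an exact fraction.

Under H₀, X ~ Binomial(13, 1/2); α is the probability of landing in either tail, P(X ≤ 3) + P(X ≥ 10).
Each tail has probability (1 + 13 + 78 + 286)/8192; doubling gives α = 756/8192 = 189/2048.

189/2048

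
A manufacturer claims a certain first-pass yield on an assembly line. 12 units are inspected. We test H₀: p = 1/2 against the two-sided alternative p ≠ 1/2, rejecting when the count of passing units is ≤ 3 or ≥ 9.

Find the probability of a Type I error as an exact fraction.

The significance level is the null-hypothesis probability of the rejection region {≤3} ∪ {≥9}.
Each tail has probability (1 + 12 + 66 + 220)/4096; doubling gives α = 598/4096 = 299/2048.

299/2048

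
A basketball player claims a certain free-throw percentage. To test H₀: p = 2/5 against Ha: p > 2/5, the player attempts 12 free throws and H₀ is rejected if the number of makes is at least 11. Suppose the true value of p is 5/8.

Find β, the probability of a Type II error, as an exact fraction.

Under the alternative p = 5/8, S ~ Binomial(12, 5/8); β is the probability the test does not reject, P(S < 11).
Adding the binomial probabilities P(S=0)+…+P(S=10) at p = 5/8 gives 66717523611/68719476736.

66717523611/68719476736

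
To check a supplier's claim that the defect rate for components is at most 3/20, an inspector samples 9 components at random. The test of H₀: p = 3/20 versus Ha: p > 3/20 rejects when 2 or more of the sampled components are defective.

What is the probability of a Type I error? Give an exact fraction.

Under H₀, K ~ Binomial(9, 3/20); the Type I error rate is P(K ≥ 2).
α = 1 − P(K ≤ 1) = 1 − 76733331851/128000000000 = 51266668149/128000000000.

51266668149/128000000000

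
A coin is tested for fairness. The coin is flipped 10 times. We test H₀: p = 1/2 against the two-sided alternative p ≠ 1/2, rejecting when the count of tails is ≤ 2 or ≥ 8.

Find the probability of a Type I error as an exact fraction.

7/64

The significance level is the null-hypothesis probability of the rejection region {≤2} ∪ {≥8}.
By symmetry, α = 2·P(Y ≤ 2) = 2·(1 + 10 + 45)/1024 = 112/1024 = 7/64.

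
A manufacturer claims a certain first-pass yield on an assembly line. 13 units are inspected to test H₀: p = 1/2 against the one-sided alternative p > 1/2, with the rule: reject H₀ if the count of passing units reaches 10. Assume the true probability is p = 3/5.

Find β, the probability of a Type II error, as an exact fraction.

A Type II error is failing to reject when Ha holds: with p = 3/5, β = P(X ≤ 9).
Summing C(13,j)·(3/5)^j·(2/5)^{13-j} for j = 0..9 gives 202983472/244140625.

202983472/244140625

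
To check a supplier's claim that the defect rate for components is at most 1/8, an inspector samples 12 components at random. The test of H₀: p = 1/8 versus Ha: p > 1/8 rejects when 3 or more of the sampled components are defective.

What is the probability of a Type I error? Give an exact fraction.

12506902185/68719476736

α = P(reject H₀ | H₀ true) = P(S ≥ 3 | p = 1/8), S ~ Binomial(12, 1/8).
α = 1 − P(S ≤ 2) = 1 − 56212574551/68719476736 = 12506902185/68719476736.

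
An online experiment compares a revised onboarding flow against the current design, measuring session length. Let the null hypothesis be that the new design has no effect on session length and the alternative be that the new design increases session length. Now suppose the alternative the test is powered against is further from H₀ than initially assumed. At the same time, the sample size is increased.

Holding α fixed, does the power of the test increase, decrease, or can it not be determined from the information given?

It increases.

A bigger departure from H₀ is easier for the test to detect, so it fails to reject less often. A larger sample reduces the standard error, pulling the sampling distribution under Ha further from the non-rejection region. Both changes push β in the same direction.
Since power = 1 − β and β decreases, power increases.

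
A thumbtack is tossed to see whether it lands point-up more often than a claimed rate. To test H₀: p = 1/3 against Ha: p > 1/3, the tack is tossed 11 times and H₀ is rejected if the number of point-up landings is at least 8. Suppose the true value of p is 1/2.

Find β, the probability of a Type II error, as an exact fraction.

227/256

β = P(fail to reject H₀ | Ha true) = P(X ≤ 7 | p = 1/2), X ~ Binomial(11, 1/2).
Adding the binomial probabilities P(X=0)+…+P(X=7) at p = 1/2 gives 227/256.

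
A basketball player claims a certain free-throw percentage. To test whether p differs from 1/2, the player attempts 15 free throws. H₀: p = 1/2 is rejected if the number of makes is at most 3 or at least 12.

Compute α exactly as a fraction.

Under H₀, S ~ Binomial(15, 1/2); α is the probability of landing in either tail, P(S ≤ 3) + P(S ≥ 12).
By symmetry, α = 2·P(S ≤ 3) = 2·(1 + 15 + 105 + 455)/32768 = 1152/32768 = 9/256.

9/256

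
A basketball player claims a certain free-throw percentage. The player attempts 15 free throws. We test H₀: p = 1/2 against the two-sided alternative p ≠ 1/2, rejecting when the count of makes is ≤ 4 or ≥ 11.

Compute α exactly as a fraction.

1941/16384

Under H₀, S ~ Binomial(15, 1/2); α is the probability of landing in either tail, P(S ≤ 4) + P(S ≥ 11).
The two tails are symmetric, so α = 2·(1 + 15 + 105 + 455 + 1365)/2^15 = 3882/32768 = 1941/16384.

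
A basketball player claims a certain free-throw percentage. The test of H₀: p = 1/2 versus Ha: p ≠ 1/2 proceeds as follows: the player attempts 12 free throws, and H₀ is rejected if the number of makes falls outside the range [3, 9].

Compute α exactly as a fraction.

Under H₀, X ~ Binomial(12, 1/2); α is the probability of landing in either tail, P(X ≤ 2) + P(X ≥ 10).
By symmetry, α = 2·P(X ≤ 2) = 2·(1 + 12 + 66)/4096 = 158/4096 = 79/2048.

79/2048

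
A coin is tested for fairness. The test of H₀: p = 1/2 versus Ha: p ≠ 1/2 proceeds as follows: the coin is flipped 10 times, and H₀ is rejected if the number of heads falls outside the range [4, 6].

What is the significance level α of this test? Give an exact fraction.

11/32

Under H₀, S ~ Binomial(10, 1/2); α is the probability of landing in either tail, P(S ≤ 3) + P(S ≥ 7).
By symmetry, α = 2·P(S ≤ 3) = 2·(1 + 10 + 45 + 120)/1024 = 352/1024 = 11/32.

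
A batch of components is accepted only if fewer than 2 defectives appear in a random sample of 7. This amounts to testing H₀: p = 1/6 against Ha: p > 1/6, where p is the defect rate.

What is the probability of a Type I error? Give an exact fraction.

7703/23328

The significance level is the probability, assuming p = 1/6, of seeing 2 or more defectives in 7 draws.
Computing the lower-tail complement: 1 − 15625/23328 = 7703/23328.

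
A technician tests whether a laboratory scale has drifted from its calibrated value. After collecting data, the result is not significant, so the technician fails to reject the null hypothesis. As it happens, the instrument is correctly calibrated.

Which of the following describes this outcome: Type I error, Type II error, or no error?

Neither — the decision is correct.

The conventional null hypothesis here is that the instrument is correctly calibrated.
The test retained a true H₀ — the decision matches the true state.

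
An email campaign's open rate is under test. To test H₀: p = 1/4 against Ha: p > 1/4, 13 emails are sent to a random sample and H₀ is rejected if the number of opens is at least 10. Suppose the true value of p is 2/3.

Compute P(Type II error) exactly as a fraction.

1080275/1594323

β = P(fail to reject H₀ | Ha true) = P(X ≤ 9 | p = 2/3), X ~ Binomial(13, 2/3).
Equivalently, β = 1 − P(X ≥ 10) = 1080275/1594323.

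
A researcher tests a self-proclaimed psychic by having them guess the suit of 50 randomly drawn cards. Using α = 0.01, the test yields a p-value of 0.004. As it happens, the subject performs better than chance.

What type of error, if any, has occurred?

The conventional null hypothesis is that the subject is guessing at random (p = 1/4).
Since p = 0.004 < α = 0.01, H₀ is rejected.
H₀ is false (actually the subject performs better than chance).
The decision matches the true state — no error.

Neither — the decision is correct.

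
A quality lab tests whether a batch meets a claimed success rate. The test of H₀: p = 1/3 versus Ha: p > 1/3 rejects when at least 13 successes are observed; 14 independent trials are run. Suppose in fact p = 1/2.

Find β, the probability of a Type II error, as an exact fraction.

Under the alternative p = 1/2, K ~ Binomial(14, 1/2); β is the probability the test does not reject, P(K < 13).
Adding the binomial probabilities P(K=0)+…+P(K=12) at p = 1/2 gives 16369/16384.

16369/16384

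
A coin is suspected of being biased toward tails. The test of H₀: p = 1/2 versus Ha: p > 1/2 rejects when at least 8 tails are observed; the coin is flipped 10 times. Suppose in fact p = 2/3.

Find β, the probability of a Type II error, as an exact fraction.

13795/19683

A Type II error is failing to reject when Ha holds: with p = 2/3, β = P(Y ≤ 7).
Adding the binomial probabilities P(Y=0)+…+P(Y=7) at p = 2/3 gives 13795/19683.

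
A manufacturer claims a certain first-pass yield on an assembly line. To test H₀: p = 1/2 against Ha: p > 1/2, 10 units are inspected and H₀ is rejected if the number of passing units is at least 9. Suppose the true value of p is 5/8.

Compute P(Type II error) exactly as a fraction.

β = P(fail to reject H₀ | Ha true) = P(S ≤ 8 | p = 5/8), S ~ Binomial(10, 5/8).
Summing C(10,j)·(5/8)^j·(3/8)^{10-j} for j = 0..8 gives 1005382449/1073741824.

1005382449/1073741824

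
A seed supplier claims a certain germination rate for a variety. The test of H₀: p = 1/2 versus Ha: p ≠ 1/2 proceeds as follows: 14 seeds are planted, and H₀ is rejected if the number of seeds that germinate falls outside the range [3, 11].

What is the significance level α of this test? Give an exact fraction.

53/4096

The significance level is the null-hypothesis probability of the rejection region {≤2} ∪ {≥12}.
Each tail has probability (1 + 14 + 91)/16384; doubling gives α = 212/16384 = 53/4096.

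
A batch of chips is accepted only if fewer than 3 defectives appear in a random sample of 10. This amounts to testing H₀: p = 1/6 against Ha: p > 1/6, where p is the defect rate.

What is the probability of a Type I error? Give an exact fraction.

566299/2519424

α = P(reject H₀ | H₀ true) = P(K ≥ 3 | p = 1/6), K ~ Binomial(10, 1/6).
Via the complement, α = 1 − Σ_{j=0}^{2} C(10,j)(1/6)^j(5/6)^{10-j} = 566299/2519424.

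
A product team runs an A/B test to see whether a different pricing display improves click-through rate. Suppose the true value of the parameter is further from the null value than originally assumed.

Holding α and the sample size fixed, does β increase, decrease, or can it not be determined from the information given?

The further the true parameter sits from the null value, the more of the Ha sampling distribution falls in the rejection region.

It decreases.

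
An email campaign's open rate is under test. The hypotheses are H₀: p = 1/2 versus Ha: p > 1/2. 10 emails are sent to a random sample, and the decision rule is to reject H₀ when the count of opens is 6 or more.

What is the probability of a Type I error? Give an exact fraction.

193/512

The Type I error probability is α = P(X ≥ 6) computed under H₀, where X ~ Binomial(10, 1/2).
That's C(10,6) + C(10,7) + C(10,8) + C(10,9) + C(10,10) over 2^10, i.e. (210 + 120 + 45 + 10 + 1)/1024 = 386/1024 = 193/512.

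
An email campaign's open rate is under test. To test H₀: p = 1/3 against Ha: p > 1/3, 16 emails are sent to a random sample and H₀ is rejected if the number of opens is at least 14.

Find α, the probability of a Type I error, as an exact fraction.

Under H₀, K ~ Binomial(16, 1/3), and α = P(K ≥ 14).
Summing C(16,j)(1/3)^j(2/3)^{16−j} for j = 14,…,16 gives 19/1594323.

19/1594323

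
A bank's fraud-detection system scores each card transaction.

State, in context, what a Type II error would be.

With the conventional null hypothesis that the transaction is legitimate:
A Type II error is failing to reject H₀ when H₀ is false.
Here that means approving the transaction when actually the transaction is fraudulent.

A Type II error would mean concluding that the transaction is legitimate (or at least failing to establish that the transaction is fraudulent) when in fact the transaction is fraudulent.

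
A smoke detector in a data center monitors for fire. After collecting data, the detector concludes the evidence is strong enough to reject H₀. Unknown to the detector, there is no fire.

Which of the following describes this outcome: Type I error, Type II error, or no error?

The conventional null hypothesis here is that there is no fire.
H₀ was rejected, but H₀ is actually true.
Rejecting a true null hypothesis is a Type I error (false positive).

Type I error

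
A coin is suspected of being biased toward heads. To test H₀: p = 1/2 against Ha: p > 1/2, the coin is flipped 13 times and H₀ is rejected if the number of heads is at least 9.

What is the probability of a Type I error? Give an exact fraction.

The Type I error probability is α = P(X ≥ 9) computed under H₀, where X ~ Binomial(13, 1/2).
That's C(13,9) + C(13,10) + C(13,11) + C(13,12) + C(13,13) over 2^13, i.e. (715 + 286 + 78 + 13 + 1)/8192 = 1093/8192.

1093/8192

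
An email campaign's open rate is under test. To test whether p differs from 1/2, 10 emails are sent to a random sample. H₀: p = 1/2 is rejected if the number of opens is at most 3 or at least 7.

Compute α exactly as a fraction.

The significance level is the null-hypothesis probability of the rejection region {≤3} ∪ {≥7}.
By symmetry, α = 2·P(K ≤ 3) = 2·(1 + 10 + 45 + 120)/1024 = 352/1024 = 11/32.

11/32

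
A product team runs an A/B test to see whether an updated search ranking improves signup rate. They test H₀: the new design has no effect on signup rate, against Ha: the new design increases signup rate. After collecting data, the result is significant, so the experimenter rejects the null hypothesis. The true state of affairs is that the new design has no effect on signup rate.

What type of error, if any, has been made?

Type I error

H₀ was rejected, but H₀ is actually true.
Rejecting a true null hypothesis is a Type I error (false positive).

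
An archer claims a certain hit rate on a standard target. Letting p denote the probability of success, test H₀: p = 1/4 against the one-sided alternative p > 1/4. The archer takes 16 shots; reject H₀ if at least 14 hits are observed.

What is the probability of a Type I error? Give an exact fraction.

α = P(reject H₀ | H₀ true) = P(X ≥ 14 | p = 1/4), with X ~ Binomial(16, 1/4).
P(X ≥ 14) = Σ_{j=14}^{16} C(16,j)·(1/4)^j·(3/4)^{16-j} = 1129/4294967296.

1129/4294967296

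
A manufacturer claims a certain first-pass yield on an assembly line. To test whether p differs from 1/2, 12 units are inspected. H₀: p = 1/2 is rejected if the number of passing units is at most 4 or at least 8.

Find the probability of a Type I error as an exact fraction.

397/1024

The significance level is the null-hypothesis probability of the rejection region {≤4} ∪ {≥8}.
Each tail has probability (1 + 12 + 66 + 220 + 495)/4096; doubling gives α = 1588/4096 = 397/1024.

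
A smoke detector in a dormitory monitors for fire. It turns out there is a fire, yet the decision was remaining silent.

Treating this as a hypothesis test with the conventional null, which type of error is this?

The null hypothesis here is that there is no fire.
'Remaining silent' corresponds to failing to reject H₀.
H₀ was not rejected but H₀ is false — a Type II error (false negative).

Type II error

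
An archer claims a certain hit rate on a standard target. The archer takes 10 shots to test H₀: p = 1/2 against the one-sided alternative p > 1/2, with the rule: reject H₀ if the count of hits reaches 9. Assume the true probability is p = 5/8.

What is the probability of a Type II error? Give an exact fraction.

A Type II error is failing to reject when Ha holds: with p = 5/8, β = P(K ≤ 8).
Equivalently, β = 1 − P(K ≥ 9) = 1005382449/1073741824.

1005382449/1073741824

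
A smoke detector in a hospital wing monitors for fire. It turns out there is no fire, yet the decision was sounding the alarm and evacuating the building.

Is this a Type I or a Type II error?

The null hypothesis here is that there is no fire.
'Sounding the alarm and evacuating the building' corresponds to rejecting H₀.
H₀ was rejected but H₀ is true — a Type I error (false positive).

Type I error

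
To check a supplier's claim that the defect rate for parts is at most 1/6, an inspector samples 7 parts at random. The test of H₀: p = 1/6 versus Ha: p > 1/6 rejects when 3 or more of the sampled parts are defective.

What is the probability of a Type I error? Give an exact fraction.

331/3456

The significance level is the probability, assuming p = 1/6, of seeing 3 or more defectives in 7 draws.
Computing the lower-tail complement: 1 − 3125/3456 = 331/3456.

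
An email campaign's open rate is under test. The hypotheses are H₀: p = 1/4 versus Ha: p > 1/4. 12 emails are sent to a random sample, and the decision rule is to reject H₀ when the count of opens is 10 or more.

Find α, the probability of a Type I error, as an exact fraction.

Under H₀, K ~ Binomial(12, 1/4), and α = P(K ≥ 10).
Adding the binomial terms for j = 10 through 12 with p = 1/4 yields 631/16777216.

631/16777216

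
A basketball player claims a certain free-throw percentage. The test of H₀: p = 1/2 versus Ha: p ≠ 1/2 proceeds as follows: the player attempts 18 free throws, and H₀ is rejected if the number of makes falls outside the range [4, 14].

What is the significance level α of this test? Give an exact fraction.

247/32768

The significance level is the null-hypothesis probability of the rejection region {≤3} ∪ {≥15}.
The two tails are symmetric, so α = 2·(1 + 18 + 153 + 816)/2^18 = 1976/262144 = 247/32768.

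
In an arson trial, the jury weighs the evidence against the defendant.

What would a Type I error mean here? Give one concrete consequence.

A Type I error would mean concluding that the defendant is guilty when in fact the defendant is innocent. Consequence: an innocent person is convicted and punished.

With the conventional null hypothesis that the defendant is innocent:
A Type I error is rejecting H₀ when H₀ is true.
Here that means convicting the defendant when actually the defendant is innocent.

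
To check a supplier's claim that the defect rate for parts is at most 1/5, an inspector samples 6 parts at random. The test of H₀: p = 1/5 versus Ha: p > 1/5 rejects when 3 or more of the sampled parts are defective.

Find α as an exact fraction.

The significance level is the probability, assuming p = 1/5, of seeing 3 or more defectives in 6 draws.
Via the complement, α = 1 − Σ_{j=0}^{2} C(6,j)(1/5)^j(4/5)^{6-j} = 309/3125.

309/3125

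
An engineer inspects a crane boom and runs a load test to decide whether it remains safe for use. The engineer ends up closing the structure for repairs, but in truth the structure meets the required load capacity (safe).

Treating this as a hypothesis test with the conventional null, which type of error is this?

Type I error

The null hypothesis here is that the structure meets the required load capacity (safe).
'Closing the structure for repairs' corresponds to rejecting H₀.
H₀ was rejected but H₀ is true — a Type I error (false positive).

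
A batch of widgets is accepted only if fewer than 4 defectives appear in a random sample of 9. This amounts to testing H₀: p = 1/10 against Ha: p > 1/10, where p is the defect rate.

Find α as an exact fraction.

4165547/500000000

α = P(reject H₀ | H₀ true) = P(K ≥ 4 | p = 1/10), K ~ Binomial(9, 1/10).
α = 1 − P(K ≤ 3) = 1 − 495834453/500000000 = 4165547/500000000.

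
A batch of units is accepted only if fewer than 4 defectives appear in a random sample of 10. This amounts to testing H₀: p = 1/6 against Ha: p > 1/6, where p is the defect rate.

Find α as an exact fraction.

29279/419904

α = P(reject H₀ | H₀ true) = P(Y ≥ 4 | p = 1/6), Y ~ Binomial(10, 1/6).
Computing the lower-tail complement: 1 − 390625/419904 = 29279/419904.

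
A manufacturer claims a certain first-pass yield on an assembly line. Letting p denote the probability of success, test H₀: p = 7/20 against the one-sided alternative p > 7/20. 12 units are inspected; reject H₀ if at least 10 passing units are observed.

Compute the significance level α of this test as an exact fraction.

694606637291/819200000000000

α = P(reject H₀ | H₀ true) = P(Y ≥ 10 | p = 7/20), with Y ~ Binomial(12, 7/20).
P(Y ≥ 10) = Σ_{j=10}^{12} C(12,j)·(7/20)^j·(13/20)^{12-j} = 694606637291/819200000000000.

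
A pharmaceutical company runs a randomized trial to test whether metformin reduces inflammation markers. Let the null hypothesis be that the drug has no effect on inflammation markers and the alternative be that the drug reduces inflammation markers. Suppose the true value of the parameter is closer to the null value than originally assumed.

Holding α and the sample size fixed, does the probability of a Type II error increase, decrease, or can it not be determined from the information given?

A smaller departure from H₀ means the test statistic under Ha is distributed closer to where it would be under H₀; rejection becomes less likely.

It increases.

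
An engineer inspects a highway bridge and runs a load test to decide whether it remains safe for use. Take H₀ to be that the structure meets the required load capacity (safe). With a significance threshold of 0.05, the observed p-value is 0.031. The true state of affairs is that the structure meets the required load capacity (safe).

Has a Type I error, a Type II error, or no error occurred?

Since p = 0.031 < α = 0.05, H₀ is rejected.
H₀ is true (actually the structure meets the required load capacity (safe)).
Rejecting a true H₀ is a Type I error.

Type I error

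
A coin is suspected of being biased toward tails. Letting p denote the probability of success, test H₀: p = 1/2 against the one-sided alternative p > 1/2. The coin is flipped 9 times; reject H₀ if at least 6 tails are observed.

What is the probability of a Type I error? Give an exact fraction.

65/256

α = P(reject H₀ | H₀ true) = P(K ≥ 6 | p = 1/2), with K ~ Binomial(9, 1/2).
P(K ≥ 6) = [C(9,6) + C(9,7) + C(9,8) + C(9,9)] / 2^9 = (84 + 36 + 9 + 1) / 512 = 130/512 = 65/256.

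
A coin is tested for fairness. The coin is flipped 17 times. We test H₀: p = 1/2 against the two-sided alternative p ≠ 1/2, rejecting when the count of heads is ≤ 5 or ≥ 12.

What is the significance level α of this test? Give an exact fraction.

4701/32768

Under H₀, X ~ Binomial(17, 1/2); α is the probability of landing in either tail, P(X ≤ 5) + P(X ≥ 12).
By symmetry, α = 2·P(X ≤ 5) = 2·(1 + 17 + 136 + 680 + 2380 + 6188)/131072 = 18804/131072 = 4701/32768.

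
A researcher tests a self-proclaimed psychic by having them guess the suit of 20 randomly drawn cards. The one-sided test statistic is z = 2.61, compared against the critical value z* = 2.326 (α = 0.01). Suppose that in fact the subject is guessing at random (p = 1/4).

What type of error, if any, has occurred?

The conventional null hypothesis is that the subject is guessing at random (p = 1/4).
Since z = 2.61 > z* = 2.326, H₀ is rejected.
H₀ is true (actually the subject is guessing at random (p = 1/4)).
Rejecting a true H₀ is a Type I error.

Type I error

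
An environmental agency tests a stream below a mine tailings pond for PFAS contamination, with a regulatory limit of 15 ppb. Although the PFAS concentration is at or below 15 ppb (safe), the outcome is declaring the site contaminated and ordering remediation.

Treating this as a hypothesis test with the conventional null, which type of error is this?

Type I error

The null hypothesis here is that the PFAS concentration is at or below 15 ppb (safe).
'Declaring the site contaminated and ordering remediation' corresponds to rejecting H₀.
H₀ was rejected but H₀ is true — a Type I error (false positive).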